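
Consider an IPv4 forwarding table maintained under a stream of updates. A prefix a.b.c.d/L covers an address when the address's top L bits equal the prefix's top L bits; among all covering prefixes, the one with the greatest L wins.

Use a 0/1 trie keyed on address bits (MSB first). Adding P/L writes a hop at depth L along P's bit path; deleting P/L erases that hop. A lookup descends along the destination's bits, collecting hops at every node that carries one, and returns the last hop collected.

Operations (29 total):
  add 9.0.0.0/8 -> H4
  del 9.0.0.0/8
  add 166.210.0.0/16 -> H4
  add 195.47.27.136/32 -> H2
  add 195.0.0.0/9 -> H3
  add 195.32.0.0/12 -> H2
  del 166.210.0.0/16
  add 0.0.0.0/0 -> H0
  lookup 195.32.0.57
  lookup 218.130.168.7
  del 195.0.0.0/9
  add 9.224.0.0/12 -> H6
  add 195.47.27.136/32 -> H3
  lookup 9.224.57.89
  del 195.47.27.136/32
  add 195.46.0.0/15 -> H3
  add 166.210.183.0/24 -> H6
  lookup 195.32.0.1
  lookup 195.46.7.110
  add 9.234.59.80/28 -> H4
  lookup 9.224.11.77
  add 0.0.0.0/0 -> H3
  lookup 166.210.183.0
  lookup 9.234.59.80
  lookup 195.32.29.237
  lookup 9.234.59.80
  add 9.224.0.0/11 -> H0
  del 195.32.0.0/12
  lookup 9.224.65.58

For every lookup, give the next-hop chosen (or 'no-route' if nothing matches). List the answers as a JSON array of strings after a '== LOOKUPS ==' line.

Process each operation:
  + 9.0.0.0/8 (H4) depth=8
  del 9.0.0.0/8 (clear depth 8)
  + 166.210.0.0/16 (H4) depth=16
  + 195.47.27.136/32 (H2) depth=32
  + 195.0.0.0/9 (H3) depth=9
  + 195.32.0.0/12 (H2) depth=12
  del 166.210.0.0/16 (clear depth 16)
  + 0.0.0.0/0 (H0) depth=0
  Q 195.32.0.57: descend 110000110010 ; hops seen [H0,H3,H2] ; pick H2
  Q 218.130.168.7: descend 110 ; hops seen [H0] ; pick H0
  del 195.0.0.0/9 (clear depth 9)
  + 9.224.0.0/12 (H6) depth=12
  + 195.47.27.136/32 (H3) depth=32
  Q 9.224.57.89: descend 000010011110 ; hops seen [H0,H6] ; pick H6
  del 195.47.27.136/32 (clear depth 32)
  + 195.46.0.0/15 (H3) depth=15
  + 166.210.183.0/24 (H6) depth=24
  Q 195.32.0.1: descend 110000110010 ; hops seen [H0,H2] ; pick H2
  Q 195.46.7.110: descend 110000110010111 ; hops seen [H0,H2,H3] ; pick H3
  + 9.234.59.80/28 (H4) depth=28
  Q 9.224.11.77: descend 000010011110 ; hops seen [H0,H6] ; pick H6
  + 0.0.0.0/0 (H3) depth=0
  Q 166.210.183.0: descend 101001101101001010110111 ; hops seen [H3,H6] ; pick H6
  Q 9.234.59.80: descend 0000100111101010001110110101 ; hops seen [H3,H6,H4] ; pick H4
  Q 195.32.29.237: descend 110000110010 ; hops seen [H3,H2] ; pick H2
  Q 9.234.59.80: descend 0000100111101010001110110101 ; hops seen [H3,H6,H4] ; pick H4
  + 9.224.0.0/11 (H0) depth=11
  del 195.32.0.0/12 (clear depth 12)
  Q 9.224.65.58: descend 000010011110 ; hops seen [H3,H0,H6] ; pick H6

== LOOKUPS ==
["H2","H0","H6","H2","H3","H6","H6","H4","H2","H4","H6"]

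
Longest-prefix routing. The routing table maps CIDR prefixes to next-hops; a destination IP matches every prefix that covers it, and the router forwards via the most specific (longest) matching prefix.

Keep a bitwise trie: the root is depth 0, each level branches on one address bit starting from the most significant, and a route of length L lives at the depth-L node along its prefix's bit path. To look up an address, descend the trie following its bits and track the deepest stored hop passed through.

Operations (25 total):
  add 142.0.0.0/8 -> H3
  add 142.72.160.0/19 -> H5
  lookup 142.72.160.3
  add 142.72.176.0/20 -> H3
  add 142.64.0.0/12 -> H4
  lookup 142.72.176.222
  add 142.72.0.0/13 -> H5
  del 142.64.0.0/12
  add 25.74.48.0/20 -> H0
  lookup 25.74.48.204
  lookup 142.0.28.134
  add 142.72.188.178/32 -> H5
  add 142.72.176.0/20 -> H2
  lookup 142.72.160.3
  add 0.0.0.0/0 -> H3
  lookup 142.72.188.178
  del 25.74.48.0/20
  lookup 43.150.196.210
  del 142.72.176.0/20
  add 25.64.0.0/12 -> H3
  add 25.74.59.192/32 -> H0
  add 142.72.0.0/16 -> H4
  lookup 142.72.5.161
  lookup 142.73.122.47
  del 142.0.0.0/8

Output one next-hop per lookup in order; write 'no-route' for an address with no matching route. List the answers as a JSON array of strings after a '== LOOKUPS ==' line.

Process each operation:
  + 142.0.0.0/8 (H3) depth=8
  + 142.72.160.0/19 (H5) depth=19
  Q 142.72.160.3: descend 1000111001001000101 ; hops seen [H3,H5] ; pick H5
  + 142.72.176.0/20 (H3) depth=20
  + 142.64.0.0/12 (H4) depth=12
  Q 142.72.176.222: descend 10001110010010001011 ; hops seen [H3,H4,H5,H3] ; pick H3
  + 142.72.0.0/13 (H5) depth=13
  - 142.64.0.0/12 clear@12
  + 25.74.48.0/20 (H0) depth=20
  Q 25.74.48.204: descend 00011001010010100011 ; hops seen [H0] ; pick H0
  Q 142.0.28.134: descend 100011100 ; hops seen [H3] ; pick H3
  + 142.72.188.178/32 (H5) depth=32
  + 142.72.176.0/20 (H2) depth=20
  Q 142.72.160.3: descend 1000111001001000101 ; hops seen [H3,H5,H5] ; pick H5
  + 0.0.0.0/0 (H3) depth=0
  Q 142.72.188.178: descend 10001110010010001011110010110010 ; hops seen [H3,H3,H5,H5,H2,H5] ; pick H5
  - 25.74.48.0/20 clear@20
  Q 43.150.196.210: descend 00 ; hops seen [H3] ; pick H3
  - 142.72.176.0/20 clear@20
  + 25.64.0.0/12 (H3) depth=12
  + 25.74.59.192/32 (H0) depth=32
  + 142.72.0.0/16 (H4) depth=16
  Q 142.72.5.161: descend 1000111001001000 ; hops seen [H3,H3,H5,H4] ; pick H4
  Q 142.73.122.47: descend 100011100100100 ; hops seen [H3,H3,H5] ; pick H5
  - 142.0.0.0/8 clear@8

== LOOKUPS ==
["H5","H3","H0","H3","H5","H5","H3","H4","H5"]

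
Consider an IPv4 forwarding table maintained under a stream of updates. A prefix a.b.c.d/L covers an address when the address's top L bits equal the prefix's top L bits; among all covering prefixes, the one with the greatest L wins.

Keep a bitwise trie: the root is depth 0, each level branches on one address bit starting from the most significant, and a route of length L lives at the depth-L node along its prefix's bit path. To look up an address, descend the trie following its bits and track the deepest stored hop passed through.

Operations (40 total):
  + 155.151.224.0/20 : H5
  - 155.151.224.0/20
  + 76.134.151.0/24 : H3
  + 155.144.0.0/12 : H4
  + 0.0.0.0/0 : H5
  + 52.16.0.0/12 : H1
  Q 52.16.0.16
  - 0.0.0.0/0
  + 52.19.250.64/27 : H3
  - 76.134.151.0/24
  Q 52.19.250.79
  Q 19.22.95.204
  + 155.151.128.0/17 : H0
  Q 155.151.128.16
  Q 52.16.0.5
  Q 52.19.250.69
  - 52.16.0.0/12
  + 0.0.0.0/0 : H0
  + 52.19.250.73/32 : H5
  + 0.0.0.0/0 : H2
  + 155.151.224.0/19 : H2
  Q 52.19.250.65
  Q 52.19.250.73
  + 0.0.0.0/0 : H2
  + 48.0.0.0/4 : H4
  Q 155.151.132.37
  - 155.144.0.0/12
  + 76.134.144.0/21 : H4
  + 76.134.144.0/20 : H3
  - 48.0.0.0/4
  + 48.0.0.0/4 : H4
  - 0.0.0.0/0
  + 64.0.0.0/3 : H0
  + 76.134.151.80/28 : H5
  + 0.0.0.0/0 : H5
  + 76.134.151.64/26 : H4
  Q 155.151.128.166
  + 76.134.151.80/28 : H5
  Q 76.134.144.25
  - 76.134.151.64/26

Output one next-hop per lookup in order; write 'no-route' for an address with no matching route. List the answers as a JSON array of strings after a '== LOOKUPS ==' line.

Process each operation:
  add 155.151.224.0/20 -> H5 at depth 20
  - 155.151.224.0/20 clear@20
  add 76.134.151.0/24 -> H3 at depth 24
  add 155.144.0.0/12 -> H4 at depth 12
  add 0.0.0.0/0 -> H5 at depth 0
  add 52.16.0.0/12 -> H1 at depth 12
  ? 52.16.0.16  path d0:H5→d1:-→d2:-→d3:-→d4:-→d5:-→d6:-→d7:-→d8:-→d9:-→d10:-→d11:-→d12:H1  best=H1
  - 0.0.0.0/0 clear@0
  add 52.19.250.64/27 -> H3 at depth 27
  - 76.134.151.0/24 clear@24
  ? 52.19.250.79  path d0:-→d1:-→d2:-→d3:-→d4:-→d5:-→d6:-→d7:-→d8:-→d9:-→d10:-→d11:-→d12:H1→d13:-→d14:-→d15:-→d16:-→d17:-→d18:-→d19:-→d20:-→d21:-→d22:-→d23:-→d24:-→d25:-→d26:-→d27:H3  best=H3
  ? 19.22.95.204  path d0:-→d1:-→d2:-  best=no-route
  add 155.151.128.0/17 -> H0 at depth 17
  ? 155.151.128.16  path d0:-→d1:-→d2:-→d3:-→d4:-→d5:-→d6:-→d7:-→d8:-→d9:-→d10:-→d11:-→d12:H4→d13:-→d14:-→d15:-→d16:-→d17:H0  best=H0
  ? 52.16.0.5  path d0:-→d1:-→d2:-→d3:-→d4:-→d5:-→d6:-→d7:-→d8:-→d9:-→d10:-→d11:-→d12:H1→d13:-→d14:-  best=H1
  ? 52.19.250.69  path d0:-→d1:-→d2:-→d3:-→d4:-→d5:-→d6:-→d7:-→d8:-→d9:-→d10:-→d11:-→d12:H1→d13:-→d14:-→d15:-→d16:-→d17:-→d18:-→d19:-→d20:-→d21:-→d22:-→d23:-→d24:-→d25:-→d26:-→d27:H3  best=H3
  - 52.16.0.0/12 clear@12
  add 0.0.0.0/0 -> H0 at depth 0
  add 52.19.250.73/32 -> H5 at depth 32
  add 0.0.0.0/0 -> H2 at depth 0
  add 155.151.224.0/19 -> H2 at depth 19
  ? 52.19.250.65  path d0:H2→d1:-→d2:-→d3:-→d4:-→d5:-→d6:-→d7:-→d8:-→d9:-→d10:-→d11:-→d12:-→d13:-→d14:-→d15:-→d16:-→d17:-→d18:-→d19:-→d20:-→d21:-→d22:-→d23:-→d24:-→d25:-→d26:-→d27:H3→d28:-  best=H3
  ? 52.19.250.73  path d0:H2→d1:-→d2:-→d3:-→d4:-→d5:-→d6:-→d7:-→d8:-→d9:-→d10:-→d11:-→d12:-→d13:-→d14:-→d15:-→d16:-→d17:-→d18:-→d19:-→d20:-→d21:-→d22:-→d23:-→d24:-→d25:-→d26:-→d27:H3→d28:-→d29:-→d30:-→d31:-→d32:H5  best=H5
  add 0.0.0.0/0 -> H2 at depth 0
  add 48.0.0.0/4 -> H4 at depth 4
  ? 155.151.132.37  path d0:H2→d1:-→d2:-→d3:-→d4:-→d5:-→d6:-→d7:-→d8:-→d9:-→d10:-→d11:-→d12:H4→d13:-→d14:-→d15:-→d16:-→d17:H0  best=H0
  - 155.144.0.0/12 clear@12
  add 76.134.144.0/21 -> H4 at depth 21
  add 76.134.144.0/20 -> H3 at depth 20
  - 48.0.0.0/4 clear@4
  add 48.0.0.0/4 -> H4 at depth 4
  - 0.0.0.0/0 clear@0
  add 64.0.0.0/3 -> H0 at depth 3
  add 76.134.151.80/28 -> H5 at depth 28
  add 0.0.0.0/0 -> H5 at depth 0
  add 76.134.151.64/26 -> H4 at depth 26
  ? 155.151.128.166  path d0:H5→d1:-→d2:-→d3:-→d4:-→d5:-→d6:-→d7:-→d8:-→d9:-→d10:-→d11:-→d12:-→d13:-→d14:-→d15:-→d16:-→d17:H0  best=H0
  add 76.134.151.80/28 -> H5 at depth 28
  ? 76.134.144.25  path d0:H5→d1:-→d2:-→d3:H0→d4:-→d5:-→d6:-→d7:-→d8:-→d9:-→d10:-→d11:-→d12:-→d13:-→d14:-→d15:-→d16:-→d17:-→d18:-→d19:-→d20:H3→d21:H4  best=H4
  - 76.134.151.64/26 clear@26

== LOOKUPS ==
["H1","H3","no-route","H0","H1","H3","H3","H5","H0","H0","H4"]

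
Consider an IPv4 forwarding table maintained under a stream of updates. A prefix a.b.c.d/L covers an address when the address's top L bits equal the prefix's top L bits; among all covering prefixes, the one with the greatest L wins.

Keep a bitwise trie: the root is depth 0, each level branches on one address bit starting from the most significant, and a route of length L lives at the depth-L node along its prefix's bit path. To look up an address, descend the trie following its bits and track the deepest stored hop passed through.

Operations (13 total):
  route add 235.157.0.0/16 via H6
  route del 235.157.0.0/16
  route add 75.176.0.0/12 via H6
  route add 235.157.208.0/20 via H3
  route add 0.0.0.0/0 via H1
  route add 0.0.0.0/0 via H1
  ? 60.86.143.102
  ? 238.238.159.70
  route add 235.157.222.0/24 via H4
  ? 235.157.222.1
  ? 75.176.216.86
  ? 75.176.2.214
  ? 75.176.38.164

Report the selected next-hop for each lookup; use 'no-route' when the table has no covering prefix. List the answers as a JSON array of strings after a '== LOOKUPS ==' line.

Apply in order:
  + 235.157.0.0/16 (H6) depth=16
  del 235.157.0.0/16 (clear depth 16)
  + 75.176.0.0/12 (H6) depth=12
  + 235.157.208.0/20 (H3) depth=20
  + 0.0.0.0/0 (H1) depth=0
  + 0.0.0.0/0 (H1) depth=0
  ? 60.86.143.102  path d0:H1→d1:-  best=H1
  ? 238.238.159.70  path d0:H1→d1:-→d2:-→d3:-→d4:-→d5:-  best=H1
  + 235.157.222.0/24 (H4) depth=24
  ? 235.157.222.1  path d0:H1→d1:-→d2:-→d3:-→d4:-→d5:-→d6:-→d7:-→d8:-→d9:-→d10:-→d11:-→d12:-→d13:-→d14:-→d15:-→d16:-→d17:-→d18:-→d19:-→d20:H3→d21:-→d22:-→d23:-→d24:H4  best=H4
  ? 75.176.216.86  path d0:H1→d1:-→d2:-→d3:-→d4:-→d5:-→d6:-→d7:-→d8:-→d9:-→d10:-→d11:-→d12:H6  best=H6
  ? 75.176.2.214  path d0:H1→d1:-→d2:-→d3:-→d4:-→d5:-→d6:-→d7:-→d8:-→d9:-→d10:-→d11:-→d12:H6  best=H6
  ? 75.176.38.164  path d0:H1→d1:-→d2:-→d3:-→d4:-→d5:-→d6:-→d7:-→d8:-→d9:-→d10:-→d11:-→d12:H6  best=H6

== LOOKUPS ==
["H1","H1","H4","H6","H6","H6"]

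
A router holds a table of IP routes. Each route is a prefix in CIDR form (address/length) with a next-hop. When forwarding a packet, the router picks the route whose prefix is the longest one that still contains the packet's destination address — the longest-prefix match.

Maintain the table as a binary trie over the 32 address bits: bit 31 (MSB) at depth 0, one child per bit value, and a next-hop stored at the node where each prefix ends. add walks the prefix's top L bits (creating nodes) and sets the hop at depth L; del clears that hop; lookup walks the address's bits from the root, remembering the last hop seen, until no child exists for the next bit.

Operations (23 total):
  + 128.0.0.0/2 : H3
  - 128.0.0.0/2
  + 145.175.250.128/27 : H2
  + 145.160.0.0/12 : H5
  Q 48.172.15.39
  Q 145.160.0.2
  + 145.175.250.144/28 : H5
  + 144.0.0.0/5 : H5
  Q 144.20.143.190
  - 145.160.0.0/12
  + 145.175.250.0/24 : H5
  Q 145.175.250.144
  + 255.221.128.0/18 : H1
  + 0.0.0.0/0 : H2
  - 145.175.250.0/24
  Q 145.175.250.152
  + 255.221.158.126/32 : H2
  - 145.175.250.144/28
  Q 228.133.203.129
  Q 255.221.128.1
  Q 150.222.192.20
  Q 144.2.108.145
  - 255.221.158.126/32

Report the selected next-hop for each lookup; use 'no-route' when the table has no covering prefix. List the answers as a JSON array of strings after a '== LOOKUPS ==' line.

Process each operation:
  add 128.0.0.0/2 -> H3 at depth 2
  - 128.0.0.0/2 clear@2
  add 145.175.250.128/27 -> H2 at depth 27
  add 145.160.0.0/12 -> H5 at depth 12
  ? 48.172.15.39  path d0:-  best=no-route
  ? 145.160.0.2  path d0:-→d1:-→d2:-→d3:-→d4:-→d5:-→d6:-→d7:-→d8:-→d9:-→d10:-→d11:-→d12:H5  best=H5
  add 145.175.250.144/28 -> H5 at depth 28
  add 144.0.0.0/5 -> H5 at depth 5
  ? 144.20.143.190  path d0:-→d1:-→d2:-→d3:-→d4:-→d5:H5→d6:-→d7:-  best=H5
  - 145.160.0.0/12 clear@12
  add 145.175.250.0/24 -> H5 at depth 24
  ? 145.175.250.144  path d0:-→d1:-→d2:-→d3:-→d4:-→d5:H5→d6:-→d7:-→d8:-→d9:-→d10:-→d11:-→d12:-→d13:-→d14:-→d15:-→d16:-→d17:-→d18:-→d19:-→d20:-→d21:-→d22:-→d23:-→d24:H5→d25:-→d26:-→d27:H2→d28:H5  best=H5
  add 255.221.128.0/18 -> H1 at depth 18
  add 0.0.0.0/0 -> H2 at depth 0
  - 145.175.250.0/24 clear@24
  ? 145.175.250.152  path d0:H2→d1:-→d2:-→d3:-→d4:-→d5:H5→d6:-→d7:-→d8:-→d9:-→d10:-→d11:-→d12:-→d13:-→d14:-→d15:-→d16:-→d17:-→d18:-→d19:-→d20:-→d21:-→d22:-→d23:-→d24:-→d25:-→d26:-→d27:H2→d28:H5  best=H5
  add 255.221.158.126/32 -> H2 at depth 32
  - 145.175.250.144/28 clear@28
  ? 228.133.203.129  path d0:H2→d1:-→d2:-→d3:-  best=H2
  ? 255.221.128.1  path d0:H2→d1:-→d2:-→d3:-→d4:-→d5:-→d6:-→d7:-→d8:-→d9:-→d10:-→d11:-→d12:-→d13:-→d14:-→d15:-→d16:-→d17:-→d18:H1→d19:-  best=H1
  ? 150.222.192.20  path d0:H2→d1:-→d2:-→d3:-→d4:-→d5:H5  best=H5
  ? 144.2.108.145  path d0:H2→d1:-→d2:-→d3:-→d4:-→d5:H5→d6:-→d7:-  best=H5
  - 255.221.158.126/32 clear@32

== LOOKUPS ==
["no-route","H5","H5","H5","H5","H2","H1","H5","H5"]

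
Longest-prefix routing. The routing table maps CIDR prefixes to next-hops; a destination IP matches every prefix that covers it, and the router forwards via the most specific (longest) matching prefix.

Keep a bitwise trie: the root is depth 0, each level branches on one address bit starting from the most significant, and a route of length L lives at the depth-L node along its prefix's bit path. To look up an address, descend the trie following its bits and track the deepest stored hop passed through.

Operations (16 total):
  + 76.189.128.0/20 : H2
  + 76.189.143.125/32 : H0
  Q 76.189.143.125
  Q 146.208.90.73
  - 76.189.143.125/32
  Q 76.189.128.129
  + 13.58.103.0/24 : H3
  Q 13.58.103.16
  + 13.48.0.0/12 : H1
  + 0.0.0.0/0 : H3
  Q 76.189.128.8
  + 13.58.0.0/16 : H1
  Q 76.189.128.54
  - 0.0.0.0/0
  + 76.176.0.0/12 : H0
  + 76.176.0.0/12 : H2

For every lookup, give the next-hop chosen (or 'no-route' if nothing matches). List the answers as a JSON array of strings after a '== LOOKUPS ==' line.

Process each operation:
  + 76.189.128.0/20 (H2) depth=20
  + 76.189.143.125/32 (H0) depth=32
  Q 76.189.143.125: descend 01001100101111011000111101111101 ; hops seen [H2,H0] ; pick H0
  Q 146.208.90.73: descend ε ; hops seen [∅] ; pick no-route
  - 76.189.143.125/32 clear@32
  Q 76.189.128.129: descend 01001100101111011000 ; hops seen [H2] ; pick H2
  + 13.58.103.0/24 (H3) depth=24
  Q 13.58.103.16: descend 000011010011101001100111 ; hops seen [H3] ; pick H3
  + 13.48.0.0/12 (H1) depth=12
  + 0.0.0.0/0 (H3) depth=0
  Q 76.189.128.8: descend 01001100101111011000 ; hops seen [H3,H2] ; pick H2
  + 13.58.0.0/16 (H1) depth=16
  Q 76.189.128.54: descend 01001100101111011000 ; hops seen [H3,H2] ; pick H2
  - 0.0.0.0/0 clear@0
  + 76.176.0.0/12 (H0) depth=12
  + 76.176.0.0/12 (H2) depth=12

== LOOKUPS ==
["H0","no-route","H2","H3","H2","H2"]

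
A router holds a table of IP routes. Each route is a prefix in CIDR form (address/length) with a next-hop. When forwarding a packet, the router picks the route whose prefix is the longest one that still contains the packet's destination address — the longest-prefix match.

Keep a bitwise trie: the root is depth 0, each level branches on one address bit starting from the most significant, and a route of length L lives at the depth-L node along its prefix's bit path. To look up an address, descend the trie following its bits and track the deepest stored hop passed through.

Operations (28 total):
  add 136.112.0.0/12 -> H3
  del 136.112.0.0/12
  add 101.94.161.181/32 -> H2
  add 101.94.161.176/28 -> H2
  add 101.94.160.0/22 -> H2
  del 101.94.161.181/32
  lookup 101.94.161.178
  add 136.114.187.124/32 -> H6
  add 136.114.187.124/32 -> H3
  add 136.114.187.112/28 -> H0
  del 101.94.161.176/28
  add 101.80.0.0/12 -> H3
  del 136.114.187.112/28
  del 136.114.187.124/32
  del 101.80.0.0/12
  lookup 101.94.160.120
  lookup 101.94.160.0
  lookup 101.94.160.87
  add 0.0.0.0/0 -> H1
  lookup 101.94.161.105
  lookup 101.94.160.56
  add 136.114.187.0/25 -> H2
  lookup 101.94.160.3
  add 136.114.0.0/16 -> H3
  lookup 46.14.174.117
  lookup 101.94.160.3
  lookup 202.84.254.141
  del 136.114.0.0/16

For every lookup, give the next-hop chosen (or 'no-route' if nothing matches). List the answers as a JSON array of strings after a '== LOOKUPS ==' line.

Apply in order:
  add 136.112.0.0/12 -> H3 at depth 12
  del 136.112.0.0/12 (clear depth 12)
  add 101.94.161.181/32 -> H2 at depth 32
  add 101.94.161.176/28 -> H2 at depth 28
  add 101.94.160.0/22 -> H2 at depth 22
  del 101.94.161.181/32 (clear depth 32)
  ? 101.94.161.178  path d0:-→d1:-→d2:-→d3:-→d4:-→d5:-→d6:-→d7:-→d8:-→d9:-→d10:-→d11:-→d12:-→d13:-→d14:-→d15:-→d16:-→d17:-→d18:-→d19:-→d20:-→d21:-→d22:H2→d23:-→d24:-→d25:-→d26:-→d27:-→d28:H2→d29:-  best=H2
  add 136.114.187.124/32 -> H6 at depth 32
  add 136.114.187.124/32 -> H3 at depth 32
  add 136.114.187.112/28 -> H0 at depth 28
  del 101.94.161.176/28 (clear depth 28)
  add 101.80.0.0/12 -> H3 at depth 12
  del 136.114.187.112/28 (clear depth 28)
  del 136.114.187.124/32 (clear depth 32)
  del 101.80.0.0/12 (clear depth 12)
  ? 101.94.160.120  path d0:-→d1:-→d2:-→d3:-→d4:-→d5:-→d6:-→d7:-→d8:-→d9:-→d10:-→d11:-→d12:-→d13:-→d14:-→d15:-→d16:-→d17:-→d18:-→d19:-→d20:-→d21:-→d22:H2→d23:-  best=H2
  ? 101.94.160.0  path d0:-→d1:-→d2:-→d3:-→d4:-→d5:-→d6:-→d7:-→d8:-→d9:-→d10:-→d11:-→d12:-→d13:-→d14:-→d15:-→d16:-→d17:-→d18:-→d19:-→d20:-→d21:-→d22:H2→d23:-  best=H2
  ? 101.94.160.87  path d0:-→d1:-→d2:-→d3:-→d4:-→d5:-→d6:-→d7:-→d8:-→d9:-→d10:-→d11:-→d12:-→d13:-→d14:-→d15:-→d16:-→d17:-→d18:-→d19:-→d20:-→d21:-→d22:H2→d23:-  best=H2
  add 0.0.0.0/0 -> H1 at depth 0
  ? 101.94.161.105  path d0:H1→d1:-→d2:-→d3:-→d4:-→d5:-→d6:-→d7:-→d8:-→d9:-→d10:-→d11:-→d12:-→d13:-→d14:-→d15:-→d16:-→d17:-→d18:-→d19:-→d20:-→d21:-→d22:H2→d23:-→d24:-  best=H2
  ? 101.94.160.56  path d0:H1→d1:-→d2:-→d3:-→d4:-→d5:-→d6:-→d7:-→d8:-→d9:-→d10:-→d11:-→d12:-→d13:-→d14:-→d15:-→d16:-→d17:-→d18:-→d19:-→d20:-→d21:-→d22:H2→d23:-  best=H2
  add 136.114.187.0/25 -> H2 at depth 25
  ? 101.94.160.3  path d0:H1→d1:-→d2:-→d3:-→d4:-→d5:-→d6:-→d7:-→d8:-→d9:-→d10:-→d11:-→d12:-→d13:-→d14:-→d15:-→d16:-→d17:-→d18:-→d19:-→d20:-→d21:-→d22:H2→d23:-  best=H2
  add 136.114.0.0/16 -> H3 at depth 16
  ? 46.14.174.117  path d0:H1→d1:-  best=H1
  ? 101.94.160.3  path d0:H1→d1:-→d2:-→d3:-→d4:-→d5:-→d6:-→d7:-→d8:-→d9:-→d10:-→d11:-→d12:-→d13:-→d14:-→d15:-→d16:-→d17:-→d18:-→d19:-→d20:-→d21:-→d22:H2→d23:-  best=H2
  ? 202.84.254.141  path d0:H1→d1:-  best=H1
  del 136.114.0.0/16 (clear depth 16)

== LOOKUPS ==
["H2","H2","H2","H2","H2","H2","H2","H1","H2","H1"]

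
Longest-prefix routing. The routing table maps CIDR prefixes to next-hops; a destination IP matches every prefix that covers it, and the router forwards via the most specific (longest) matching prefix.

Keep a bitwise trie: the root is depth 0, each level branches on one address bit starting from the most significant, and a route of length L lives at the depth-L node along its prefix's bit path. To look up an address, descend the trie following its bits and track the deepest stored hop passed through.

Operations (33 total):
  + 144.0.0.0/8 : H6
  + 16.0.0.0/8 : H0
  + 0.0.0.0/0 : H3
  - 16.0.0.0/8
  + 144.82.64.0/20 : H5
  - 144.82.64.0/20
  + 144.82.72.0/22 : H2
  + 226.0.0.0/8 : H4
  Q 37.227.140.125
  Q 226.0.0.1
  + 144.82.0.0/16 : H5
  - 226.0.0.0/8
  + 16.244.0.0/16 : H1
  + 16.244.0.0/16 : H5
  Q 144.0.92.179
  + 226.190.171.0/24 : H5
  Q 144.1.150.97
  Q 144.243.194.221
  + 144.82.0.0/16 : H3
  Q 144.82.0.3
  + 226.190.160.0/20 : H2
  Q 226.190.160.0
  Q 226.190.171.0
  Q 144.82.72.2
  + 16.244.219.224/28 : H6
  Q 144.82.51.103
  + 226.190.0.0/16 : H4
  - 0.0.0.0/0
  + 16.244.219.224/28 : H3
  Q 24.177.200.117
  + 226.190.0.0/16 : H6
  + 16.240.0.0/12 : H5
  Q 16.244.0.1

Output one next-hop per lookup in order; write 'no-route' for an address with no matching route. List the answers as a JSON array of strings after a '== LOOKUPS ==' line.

Process each operation:
  + 144.0.0.0/8 (H6) depth=8
  + 16.0.0.0/8 (H0) depth=8
  + 0.0.0.0/0 (H3) depth=0
  del 16.0.0.0/8 (clear depth 8)
  + 144.82.64.0/20 (H5) depth=20
  del 144.82.64.0/20 (clear depth 20)
  + 144.82.72.0/22 (H2) depth=22
  + 226.0.0.0/8 (H4) depth=8
  lookup 37.227.140.125: bits 00 walk d0:H3→d1:-→d2:- -> H3
  lookup 226.0.0.1: bits 11100010 walk d0:H3→d1:-→d2:-→d3:-→d4:-→d5:-→d6:-→d7:-→d8:H4 -> H4
  + 144.82.0.0/16 (H5) depth=16
  del 226.0.0.0/8 (clear depth 8)
  + 16.244.0.0/16 (H1) depth=16
  + 16.244.0.0/16 (H5) depth=16
  lookup 144.0.92.179: bits 100100000 walk d0:H3→d1:-→d2:-→d3:-→d4:-→d5:-→d6:-→d7:-→d8:H6→d9:- -> H6
  + 226.190.171.0/24 (H5) depth=24
  lookup 144.1.150.97: bits 100100000 walk d0:H3→d1:-→d2:-→d3:-→d4:-→d5:-→d6:-→d7:-→d8:H6→d9:- -> H6
  lookup 144.243.194.221: bits 10010000 walk d0:H3→d1:-→d2:-→d3:-→d4:-→d5:-→d6:-→d7:-→d8:H6 -> H6
  + 144.82.0.0/16 (H3) depth=16
  lookup 144.82.0.3: bits 10010000010100100 walk d0:H3→d1:-→d2:-→d3:-→d4:-→d5:-→d6:-→d7:-→d8:H6→d9:-→d10:-→d11:-→d12:-→d13:-→d14:-→d15:-→d16:H3→d17:- -> H3
  + 226.190.160.0/20 (H2) depth=20
  lookup 226.190.160.0: bits 11100010101111101010 walk d0:H3→d1:-→d2:-→d3:-→d4:-→d5:-→d6:-→d7:-→d8:-→d9:-→d10:-→d11:-→d12:-→d13:-→d14:-→d15:-→d16:-→d17:-→d18:-→d19:-→d20:H2 -> H2
  lookup 226.190.171.0: bits 111000101011111010101011 walk d0:H3→d1:-→d2:-→d3:-→d4:-→d5:-→d6:-→d7:-→d8:-→d9:-→d10:-→d11:-→d12:-→d13:-→d14:-→d15:-→d16:-→d17:-→d18:-→d19:-→d20:H2→d21:-→d22:-→d23:-→d24:H5 -> H5
  lookup 144.82.72.2: bits 1001000001010010010010 walk d0:H3→d1:-→d2:-→d3:-→d4:-→d5:-→d6:-→d7:-→d8:H6→d9:-→d10:-→d11:-→d12:-→d13:-→d14:-→d15:-→d16:H3→d17:-→d18:-→d19:-→d20:-→d21:-→d22:H2 -> H2
  + 16.244.219.224/28 (H6) depth=28
  lookup 144.82.51.103: bits 10010000010100100 walk d0:H3→d1:-→d2:-→d3:-→d4:-→d5:-→d6:-→d7:-→d8:H6→d9:-→d10:-→d11:-→d12:-→d13:-→d14:-→d15:-→d16:H3→d17:- -> H3
  + 226.190.0.0/16 (H4) depth=16
  del 0.0.0.0/0 (clear depth 0)
  + 16.244.219.224/28 (H3) depth=28
  lookup 24.177.200.117: bits 0001 walk d0:-→d1:-→d2:-→d3:-→d4:- -> no-route
  + 226.190.0.0/16 (H6) depth=16
  + 16.240.0.0/12 (H5) depth=12
  lookup 16.244.0.1: bits 0001000011110100 walk d0:-→d1:-→d2:-→d3:-→d4:-→d5:-→d6:-→d7:-→d8:-→d9:-→d10:-→d11:-→d12:H5→d13:-→d14:-→d15:-→d16:H5 -> H5

== LOOKUPS ==
["H3","H4","H6","H6","H6","H3","H2","H5","H2","H3","no-route","H5"]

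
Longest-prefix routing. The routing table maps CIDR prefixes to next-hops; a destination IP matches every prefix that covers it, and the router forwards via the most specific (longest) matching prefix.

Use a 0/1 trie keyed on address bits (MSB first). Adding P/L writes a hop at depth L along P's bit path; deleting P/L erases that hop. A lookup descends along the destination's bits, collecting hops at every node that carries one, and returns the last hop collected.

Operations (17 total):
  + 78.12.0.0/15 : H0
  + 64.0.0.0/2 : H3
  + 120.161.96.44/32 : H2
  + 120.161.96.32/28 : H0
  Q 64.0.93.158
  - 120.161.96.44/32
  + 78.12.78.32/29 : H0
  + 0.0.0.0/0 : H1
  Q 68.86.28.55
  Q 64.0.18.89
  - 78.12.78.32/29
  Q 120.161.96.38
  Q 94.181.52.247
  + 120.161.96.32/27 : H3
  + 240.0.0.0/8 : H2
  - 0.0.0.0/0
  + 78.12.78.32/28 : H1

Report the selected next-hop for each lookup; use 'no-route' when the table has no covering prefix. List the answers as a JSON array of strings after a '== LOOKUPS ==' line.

Apply in order:
  + 78.12.0.0/15 (H0) depth=15
  + 64.0.0.0/2 (H3) depth=2
  + 120.161.96.44/32 (H2) depth=32
  + 120.161.96.32/28 (H0) depth=28
  ? 64.0.93.158  path d0:-→d1:-→d2:H3→d3:-→d4:-  best=H3
  del 120.161.96.44/32 (clear depth 32)
  + 78.12.78.32/29 (H0) depth=29
  + 0.0.0.0/0 (H1) depth=0
  ? 68.86.28.55  path d0:H1→d1:-→d2:H3→d3:-→d4:-  best=H3
  ? 64.0.18.89  path d0:H1→d1:-→d2:H3→d3:-→d4:-  best=H3
  del 78.12.78.32/29 (clear depth 29)
  ? 120.161.96.38  path d0:H1→d1:-→d2:H3→d3:-→d4:-→d5:-→d6:-→d7:-→d8:-→d9:-→d10:-→d11:-→d12:-→d13:-→d14:-→d15:-→d16:-→d17:-→d18:-→d19:-→d20:-→d21:-→d22:-→d23:-→d24:-→d25:-→d26:-→d27:-→d28:H0  best=H0
  ? 94.181.52.247  path d0:H1→d1:-→d2:H3→d3:-  best=H3
  + 120.161.96.32/27 (H3) depth=27
  + 240.0.0.0/8 (H2) depth=8
  del 0.0.0.0/0 (clear depth 0)
  + 78.12.78.32/28 (H1) depth=28

== LOOKUPS ==
["H3","H3","H3","H0","H3"]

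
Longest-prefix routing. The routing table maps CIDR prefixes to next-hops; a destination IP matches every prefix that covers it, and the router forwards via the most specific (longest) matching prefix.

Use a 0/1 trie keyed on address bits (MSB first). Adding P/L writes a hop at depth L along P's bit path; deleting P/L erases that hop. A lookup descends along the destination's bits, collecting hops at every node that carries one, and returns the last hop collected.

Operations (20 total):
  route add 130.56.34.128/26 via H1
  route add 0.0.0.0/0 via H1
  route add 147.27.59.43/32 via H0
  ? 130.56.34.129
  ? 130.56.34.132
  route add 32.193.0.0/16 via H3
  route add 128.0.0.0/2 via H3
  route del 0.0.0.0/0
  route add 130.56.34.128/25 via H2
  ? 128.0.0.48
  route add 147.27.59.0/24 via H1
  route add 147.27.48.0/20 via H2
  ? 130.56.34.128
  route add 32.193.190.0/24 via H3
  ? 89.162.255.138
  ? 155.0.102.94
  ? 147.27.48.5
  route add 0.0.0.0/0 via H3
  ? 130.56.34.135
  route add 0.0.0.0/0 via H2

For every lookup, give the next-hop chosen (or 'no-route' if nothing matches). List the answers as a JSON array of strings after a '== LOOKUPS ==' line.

Trace:
  + 130.56.34.128/26 (H1) depth=26
  + 0.0.0.0/0 (H1) depth=0
  + 147.27.59.43/32 (H0) depth=32
  lookup 130.56.34.129: bits 10000010001110000010001010 walk d0:H1→d1:-→d2:-→d3:-→d4:-→d5:-→d6:-→d7:-→d8:-→d9:-→d10:-→d11:-→d12:-→d13:-→d14:-→d15:-→d16:-→d17:-→d18:-→d19:-→d20:-→d21:-→d22:-→d23:-→d24:-→d25:-→d26:H1 -> H1
  lookup 130.56.34.132: bits 10000010001110000010001010 walk d0:H1→d1:-→d2:-→d3:-→d4:-→d5:-→d6:-→d7:-→d8:-→d9:-→d10:-→d11:-→d12:-→d13:-→d14:-→d15:-→d16:-→d17:-→d18:-→d19:-→d20:-→d21:-→d22:-→d23:-→d24:-→d25:-→d26:H1 -> H1
  + 32.193.0.0/16 (H3) depth=16
  + 128.0.0.0/2 (H3) depth=2
  del 0.0.0.0/0 (clear depth 0)
  + 130.56.34.128/25 (H2) depth=25
  lookup 128.0.0.48: bits 100000 walk d0:-→d1:-→d2:H3→d3:-→d4:-→d5:-→d6:- -> H3
  + 147.27.59.0/24 (H1) depth=24
  + 147.27.48.0/20 (H2) depth=20
  lookup 130.56.34.128: bits 10000010001110000010001010 walk d0:-→d1:-→d2:H3→d3:-→d4:-→d5:-→d6:-→d7:-→d8:-→d9:-→d10:-→d11:-→d12:-→d13:-→d14:-→d15:-→d16:-→d17:-→d18:-→d19:-→d20:-→d21:-→d22:-→d23:-→d24:-→d25:H2→d26:H1 -> H1
  + 32.193.190.0/24 (H3) depth=24
  lookup 89.162.255.138: bits 0 walk d0:-→d1:- -> no-route
  lookup 155.0.102.94: bits 1001 walk d0:-→d1:-→d2:H3→d3:-→d4:- -> H3
  lookup 147.27.48.5: bits 10010011000110110011 walk d0:-→d1:-→d2:H3→d3:-→d4:-→d5:-→d6:-→d7:-→d8:-→d9:-→d10:-→d11:-→d12:-→d13:-→d14:-→d15:-→d16:-→d17:-→d18:-→d19:-→d20:H2 -> H2
  + 0.0.0.0/0 (H3) depth=0
  lookup 130.56.34.135: bits 10000010001110000010001010 walk d0:H3→d1:-→d2:H3→d3:-→d4:-→d5:-→d6:-→d7:-→d8:-→d9:-→d10:-→d11:-→d12:-→d13:-→d14:-→d15:-→d16:-→d17:-→d18:-→d19:-→d20:-→d21:-→d22:-→d23:-→d24:-→d25:H2→d26:H1 -> H1
  + 0.0.0.0/0 (H2) depth=0

== LOOKUPS ==
["H1","H1","H3","H1","no-route","H3","H2","H1"]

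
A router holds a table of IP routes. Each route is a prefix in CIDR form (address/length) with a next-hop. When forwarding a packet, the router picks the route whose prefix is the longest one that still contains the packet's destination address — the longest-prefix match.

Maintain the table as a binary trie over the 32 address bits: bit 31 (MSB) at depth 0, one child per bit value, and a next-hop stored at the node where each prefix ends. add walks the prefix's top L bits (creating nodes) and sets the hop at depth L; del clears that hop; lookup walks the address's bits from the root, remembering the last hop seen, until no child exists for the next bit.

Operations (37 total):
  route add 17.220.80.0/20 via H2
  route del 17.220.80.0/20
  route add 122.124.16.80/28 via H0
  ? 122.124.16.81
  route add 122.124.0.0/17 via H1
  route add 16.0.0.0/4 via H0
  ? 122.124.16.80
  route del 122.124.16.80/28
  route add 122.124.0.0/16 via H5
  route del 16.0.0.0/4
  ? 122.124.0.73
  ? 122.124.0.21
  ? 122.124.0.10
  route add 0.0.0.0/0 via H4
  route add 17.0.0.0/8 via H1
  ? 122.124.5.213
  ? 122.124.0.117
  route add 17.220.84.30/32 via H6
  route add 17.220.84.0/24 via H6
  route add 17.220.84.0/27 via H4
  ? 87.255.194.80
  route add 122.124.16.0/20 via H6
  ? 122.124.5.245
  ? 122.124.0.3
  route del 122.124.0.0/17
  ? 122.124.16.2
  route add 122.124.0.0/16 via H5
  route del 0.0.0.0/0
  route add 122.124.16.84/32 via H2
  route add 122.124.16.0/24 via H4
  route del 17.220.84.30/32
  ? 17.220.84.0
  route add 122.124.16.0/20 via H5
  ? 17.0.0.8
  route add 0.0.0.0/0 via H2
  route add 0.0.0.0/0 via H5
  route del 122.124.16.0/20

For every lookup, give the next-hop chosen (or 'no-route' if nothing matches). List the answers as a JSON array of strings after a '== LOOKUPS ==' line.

Process each operation:
  add 17.220.80.0/20 -> H2 at depth 20
  - 17.220.80.0/20 clear@20
  add 122.124.16.80/28 -> H0 at depth 28
  lookup 122.124.16.81: bits 0111101001111100000100000101 walk d0:-→d1:-→d2:-→d3:-→d4:-→d5:-→d6:-→d7:-→d8:-→d9:-→d10:-→d11:-→d12:-→d13:-→d14:-→d15:-→d16:-→d17:-→d18:-→d19:-→d20:-→d21:-→d22:-→d23:-→d24:-→d25:-→d26:-→d27:-→d28:H0 -> H0
  add 122.124.0.0/17 -> H1 at depth 17
  add 16.0.0.0/4 -> H0 at depth 4
  lookup 122.124.16.80: bits 0111101001111100000100000101 walk d0:-→d1:-→d2:-→d3:-→d4:-→d5:-→d6:-→d7:-→d8:-→d9:-→d10:-→d11:-→d12:-→d13:-→d14:-→d15:-→d16:-→d17:H1→d18:-→d19:-→d20:-→d21:-→d22:-→d23:-→d24:-→d25:-→d26:-→d27:-→d28:H0 -> H0
  - 122.124.16.80/28 clear@28
  add 122.124.0.0/16 -> H5 at depth 16
  - 16.0.0.0/4 clear@4
  lookup 122.124.0.73: bits 0111101001111100000 walk d0:-→d1:-→d2:-→d3:-→d4:-→d5:-→d6:-→d7:-→d8:-→d9:-→d10:-→d11:-→d12:-→d13:-→d14:-→d15:-→d16:H5→d17:H1→d18:-→d19:- -> H1
  lookup 122.124.0.21: bits 0111101001111100000 walk d0:-→d1:-→d2:-→d3:-→d4:-→d5:-→d6:-→d7:-→d8:-→d9:-→d10:-→d11:-→d12:-→d13:-→d14:-→d15:-→d16:H5→d17:H1→d18:-→d19:- -> H1
  lookup 122.124.0.10: bits 0111101001111100000 walk d0:-→d1:-→d2:-→d3:-→d4:-→d5:-→d6:-→d7:-→d8:-→d9:-→d10:-→d11:-→d12:-→d13:-→d14:-→d15:-→d16:H5→d17:H1→d18:-→d19:- -> H1
  add 0.0.0.0/0 -> H4 at depth 0
  add 17.0.0.0/8 -> H1 at depth 8
  lookup 122.124.5.213: bits 0111101001111100000 walk d0:H4→d1:-→d2:-→d3:-→d4:-→d5:-→d6:-→d7:-→d8:-→d9:-→d10:-→d11:-→d12:-→d13:-→d14:-→d15:-→d16:H5→d17:H1→d18:-→d19:- -> H1
  lookup 122.124.0.117: bits 0111101001111100000 walk d0:H4→d1:-→d2:-→d3:-→d4:-→d5:-→d6:-→d7:-→d8:-→d9:-→d10:-→d11:-→d12:-→d13:-→d14:-→d15:-→d16:H5→d17:H1→d18:-→d19:- -> H1
  add 17.220.84.30/32 -> H6 at depth 32
  add 17.220.84.0/24 -> H6 at depth 24
  add 17.220.84.0/27 -> H4 at depth 27
  lookup 87.255.194.80: bits 01 walk d0:H4→d1:-→d2:- -> H4
  add 122.124.16.0/20 -> H6 at depth 20
  lookup 122.124.5.245: bits 0111101001111100000 walk d0:H4→d1:-→d2:-→d3:-→d4:-→d5:-→d6:-→d7:-→d8:-→d9:-→d10:-→d11:-→d12:-→d13:-→d14:-→d15:-→d16:H5→d17:H1→d18:-→d19:- -> H1
  lookup 122.124.0.3: bits 0111101001111100000 walk d0:H4→d1:-→d2:-→d3:-→d4:-→d5:-→d6:-→d7:-→d8:-→d9:-→d10:-→d11:-→d12:-→d13:-→d14:-→d15:-→d16:H5→d17:H1→d18:-→d19:- -> H1
  - 122.124.0.0/17 clear@17
  lookup 122.124.16.2: bits 0111101001111100000100000 walk d0:H4→d1:-→d2:-→d3:-→d4:-→d5:-→d6:-→d7:-→d8:-→d9:-→d10:-→d11:-→d12:-→d13:-→d14:-→d15:-→d16:H5→d17:-→d18:-→d19:-→d20:H6→d21:-→d22:-→d23:-→d24:-→d25:- -> H6
  add 122.124.0.0/16 -> H5 at depth 16
  - 0.0.0.0/0 clear@0
  add 122.124.16.84/32 -> H2 at depth 32
  add 122.124.16.0/24 -> H4 at depth 24
  - 17.220.84.30/32 clear@32
  lookup 17.220.84.0: bits 000100011101110001010100000 walk d0:-→d1:-→d2:-→d3:-→d4:-→d5:-→d6:-→d7:-→d8:H1→d9:-→d10:-→d11:-→d12:-→d13:-→d14:-→d15:-→d16:-→d17:-→d18:-→d19:-→d20:-→d21:-→d22:-→d23:-→d24:H6→d25:-→d26:-→d27:H4 -> H4
  add 122.124.16.0/20 -> H5 at depth 20
  lookup 17.0.0.8: bits 00010001 walk d0:-→d1:-→d2:-→d3:-→d4:-→d5:-→d6:-→d7:-→d8:H1 -> H1
  add 0.0.0.0/0 -> H2 at depth 0
  add 0.0.0.0/0 -> H5 at depth 0
  - 122.124.16.0/20 clear@20

== LOOKUPS ==
["H0","H0","H1","H1","H1","H1","H1","H4","H1","H1","H6","H4","H1"]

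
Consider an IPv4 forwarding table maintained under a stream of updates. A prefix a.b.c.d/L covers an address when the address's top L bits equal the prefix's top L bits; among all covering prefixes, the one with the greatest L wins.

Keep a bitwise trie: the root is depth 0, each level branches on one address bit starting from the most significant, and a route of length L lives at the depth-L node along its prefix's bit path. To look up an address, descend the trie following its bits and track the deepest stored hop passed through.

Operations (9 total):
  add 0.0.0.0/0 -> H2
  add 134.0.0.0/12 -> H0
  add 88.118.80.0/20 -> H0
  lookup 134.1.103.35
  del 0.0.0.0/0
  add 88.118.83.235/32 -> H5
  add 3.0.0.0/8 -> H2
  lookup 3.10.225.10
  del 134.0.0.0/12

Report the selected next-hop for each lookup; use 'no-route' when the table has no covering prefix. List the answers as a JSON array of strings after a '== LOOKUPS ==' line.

Trace:
  add 0.0.0.0/0 -> H2 at depth 0
  add 134.0.0.0/12 -> H0 at depth 12
  add 88.118.80.0/20 -> H0 at depth 20
  lookup 134.1.103.35: bits 100001100000 walk d0:H2→d1:-→d2:-→d3:-→d4:-→d5:-→d6:-→d7:-→d8:-→d9:-→d10:-→d11:-→d12:H0 -> H0
  del 0.0.0.0/0 (clear depth 0)
  add 88.118.83.235/32 -> H5 at depth 32
  add 3.0.0.0/8 -> H2 at depth 8
  lookup 3.10.225.10: bits 00000011 walk d0:-→d1:-→d2:-→d3:-→d4:-→d5:-→d6:-→d7:-→d8:H2 -> H2
  del 134.0.0.0/12 (clear depth 12)

== LOOKUPS ==
["H0","H2"]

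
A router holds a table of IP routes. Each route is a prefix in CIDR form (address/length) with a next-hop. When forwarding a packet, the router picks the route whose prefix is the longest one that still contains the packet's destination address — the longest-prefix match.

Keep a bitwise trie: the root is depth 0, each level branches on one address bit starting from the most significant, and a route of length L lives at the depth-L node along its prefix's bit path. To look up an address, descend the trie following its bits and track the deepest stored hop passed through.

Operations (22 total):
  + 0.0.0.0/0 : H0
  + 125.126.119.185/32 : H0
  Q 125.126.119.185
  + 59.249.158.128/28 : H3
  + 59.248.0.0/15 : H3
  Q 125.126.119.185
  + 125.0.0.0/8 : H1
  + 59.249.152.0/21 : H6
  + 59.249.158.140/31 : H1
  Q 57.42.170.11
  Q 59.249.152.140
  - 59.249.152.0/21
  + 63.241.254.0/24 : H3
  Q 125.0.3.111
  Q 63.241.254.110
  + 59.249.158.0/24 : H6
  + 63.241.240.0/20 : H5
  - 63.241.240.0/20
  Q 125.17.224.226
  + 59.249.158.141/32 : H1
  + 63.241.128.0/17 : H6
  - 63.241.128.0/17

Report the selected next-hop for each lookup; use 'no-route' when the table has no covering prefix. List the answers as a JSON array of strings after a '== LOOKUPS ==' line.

Apply in order:
  add 0.0.0.0/0 -> H0 at depth 0
  add 125.126.119.185/32 -> H0 at depth 32
  ? 125.126.119.185  path d0:H0→d1:-→d2:-→d3:-→d4:-→d5:-→d6:-→d7:-→d8:-→d9:-→d10:-→d11:-→d12:-→d13:-→d14:-→d15:-→d16:-→d17:-→d18:-→d19:-→d20:-→d21:-→d22:-→d23:-→d24:-→d25:-→d26:-→d27:-→d28:-→d29:-→d30:-→d31:-→d32:H0  best=H0
  add 59.249.158.128/28 -> H3 at depth 28
  add 59.248.0.0/15 -> H3 at depth 15
  ? 125.126.119.185  path d0:H0→d1:-→d2:-→d3:-→d4:-→d5:-→d6:-→d7:-→d8:-→d9:-→d10:-→d11:-→d12:-→d13:-→d14:-→d15:-→d16:-→d17:-→d18:-→d19:-→d20:-→d21:-→d22:-→d23:-→d24:-→d25:-→d26:-→d27:-→d28:-→d29:-→d30:-→d31:-→d32:H0  best=H0
  add 125.0.0.0/8 -> H1 at depth 8
  add 59.249.152.0/21 -> H6 at depth 21
  add 59.249.158.140/31 -> H1 at depth 31
  ? 57.42.170.11  path d0:H0→d1:-→d2:-→d3:-→d4:-→d5:-→d6:-  best=H0
  ? 59.249.152.140  path d0:H0→d1:-→d2:-→d3:-→d4:-→d5:-→d6:-→d7:-→d8:-→d9:-→d10:-→d11:-→d12:-→d13:-→d14:-→d15:H3→d16:-→d17:-→d18:-→d19:-→d20:-→d21:H6  best=H6
  - 59.249.152.0/21 clear@21
  add 63.241.254.0/24 -> H3 at depth 24
  ? 125.0.3.111  path d0:H0→d1:-→d2:-→d3:-→d4:-→d5:-→d6:-→d7:-→d8:H1→d9:-  best=H1
  ? 63.241.254.110  path d0:H0→d1:-→d2:-→d3:-→d4:-→d5:-→d6:-→d7:-→d8:-→d9:-→d10:-→d11:-→d12:-→d13:-→d14:-→d15:-→d16:-→d17:-→d18:-→d19:-→d20:-→d21:-→d22:-→d23:-→d24:H3  best=H3
  add 59.249.158.0/24 -> H6 at depth 24
  add 63.241.240.0/20 -> H5 at depth 20
  - 63.241.240.0/20 clear@20
  ? 125.17.224.226  path d0:H0→d1:-→d2:-→d3:-→d4:-→d5:-→d6:-→d7:-→d8:H1→d9:-  best=H1
  add 59.249.158.141/32 -> H1 at depth 32
  add 63.241.128.0/17 -> H6 at depth 17
  - 63.241.128.0/17 clear@17

== LOOKUPS ==
["H0","H0","H0","H6","H1","H3","H1"]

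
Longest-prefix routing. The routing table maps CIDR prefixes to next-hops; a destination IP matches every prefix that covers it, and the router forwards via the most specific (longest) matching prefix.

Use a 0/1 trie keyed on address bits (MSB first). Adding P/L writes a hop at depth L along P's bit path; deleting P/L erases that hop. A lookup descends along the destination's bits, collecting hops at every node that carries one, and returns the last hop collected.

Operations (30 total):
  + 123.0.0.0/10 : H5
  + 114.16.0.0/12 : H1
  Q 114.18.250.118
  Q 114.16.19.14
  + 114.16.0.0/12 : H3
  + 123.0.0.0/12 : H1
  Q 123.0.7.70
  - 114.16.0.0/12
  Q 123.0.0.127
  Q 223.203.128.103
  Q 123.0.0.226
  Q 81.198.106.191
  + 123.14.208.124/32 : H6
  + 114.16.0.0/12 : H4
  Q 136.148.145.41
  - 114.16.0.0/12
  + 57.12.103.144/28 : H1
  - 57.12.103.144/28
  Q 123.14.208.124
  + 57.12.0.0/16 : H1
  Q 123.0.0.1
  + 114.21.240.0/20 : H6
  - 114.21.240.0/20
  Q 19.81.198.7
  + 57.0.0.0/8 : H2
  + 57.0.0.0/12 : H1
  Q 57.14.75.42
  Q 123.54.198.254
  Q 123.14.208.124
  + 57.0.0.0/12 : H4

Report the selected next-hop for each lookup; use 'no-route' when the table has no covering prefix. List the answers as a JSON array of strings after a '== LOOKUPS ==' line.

Process each operation:
  add 123.0.0.0/10 -> H5 at depth 10
  add 114.16.0.0/12 -> H1 at depth 12
  Q 114.18.250.118: descend 011100100001 ; hops seen [H1] ; pick H1
  Q 114.16.19.14: descend 011100100001 ; hops seen [H1] ; pick H1
  add 114.16.0.0/12 -> H3 at depth 12
  add 123.0.0.0/12 -> H1 at depth 12
  Q 123.0.7.70: descend 011110110000 ; hops seen [H5,H1] ; pick H1
  del 114.16.0.0/12 (clear depth 12)
  Q 123.0.0.127: descend 011110110000 ; hops seen [H5,H1] ; pick H1
  Q 223.203.128.103: descend ε ; hops seen [∅] ; pick no-route
  Q 123.0.0.226: descend 011110110000 ; hops seen [H5,H1] ; pick H1
  Q 81.198.106.191: descend 01 ; hops seen [∅] ; pick no-route
  add 123.14.208.124/32 -> H6 at depth 32
  add 114.16.0.0/12 -> H4 at depth 12
  Q 136.148.145.41: descend ε ; hops seen [∅] ; pick no-route
  del 114.16.0.0/12 (clear depth 12)
  add 57.12.103.144/28 -> H1 at depth 28
  del 57.12.103.144/28 (clear depth 28)
  Q 123.14.208.124: descend 01111011000011101101000001111100 ; hops seen [H5,H1,H6] ; pick H6
  add 57.12.0.0/16 -> H1 at depth 16
  Q 123.0.0.1: descend 011110110000 ; hops seen [H5,H1] ; pick H1
  add 114.21.240.0/20 -> H6 at depth 20
  del 114.21.240.0/20 (clear depth 20)
  Q 19.81.198.7: descend 00 ; hops seen [∅] ; pick no-route
  add 57.0.0.0/8 -> H2 at depth 8
  add 57.0.0.0/12 -> H1 at depth 12
  Q 57.14.75.42: descend 00111001000011 ; hops seen [H2,H1] ; pick H1
  Q 123.54.198.254: descend 0111101100 ; hops seen [H5] ; pick H5
  Q 123.14.208.124: descend 01111011000011101101000001111100 ; hops seen [H5,H1,H6] ; pick H6
  add 57.0.0.0/12 -> H4 at depth 12

== LOOKUPS ==
["H1","H1","H1","H1","no-route","H1","no-route","no-route","H6","H1","no-route","H1","H5","H6"]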